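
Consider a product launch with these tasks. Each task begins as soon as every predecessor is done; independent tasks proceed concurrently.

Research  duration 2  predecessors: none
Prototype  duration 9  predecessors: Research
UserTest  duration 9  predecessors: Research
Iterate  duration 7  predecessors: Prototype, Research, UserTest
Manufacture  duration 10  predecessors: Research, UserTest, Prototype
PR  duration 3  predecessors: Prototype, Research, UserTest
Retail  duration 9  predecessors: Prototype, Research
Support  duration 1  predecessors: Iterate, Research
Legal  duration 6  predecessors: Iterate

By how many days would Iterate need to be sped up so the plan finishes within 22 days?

2

Current finish: 24 days; target: 22.
Iterate is on every critical path, so each day cut from Iterate cuts the finish by one (this holds down to a finish of 21).
Need 24 − 22 = 2 days off Iterate → Iterate becomes 5 days, finish becomes 22.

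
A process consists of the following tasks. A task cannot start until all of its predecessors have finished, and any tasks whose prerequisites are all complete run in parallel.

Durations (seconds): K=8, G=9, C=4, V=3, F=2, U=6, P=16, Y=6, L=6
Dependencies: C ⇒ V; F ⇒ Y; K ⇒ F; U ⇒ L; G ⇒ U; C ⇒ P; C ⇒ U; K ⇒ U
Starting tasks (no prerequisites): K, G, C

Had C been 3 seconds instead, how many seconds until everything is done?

The binding path is G→U→L = 9+6+6 = 21; finish at 21 seconds.
C is off the critical path — its longest chain is 20 seconds, giving 1 of slack.
The critical path is still G→U→L; finish is now 21 seconds.

21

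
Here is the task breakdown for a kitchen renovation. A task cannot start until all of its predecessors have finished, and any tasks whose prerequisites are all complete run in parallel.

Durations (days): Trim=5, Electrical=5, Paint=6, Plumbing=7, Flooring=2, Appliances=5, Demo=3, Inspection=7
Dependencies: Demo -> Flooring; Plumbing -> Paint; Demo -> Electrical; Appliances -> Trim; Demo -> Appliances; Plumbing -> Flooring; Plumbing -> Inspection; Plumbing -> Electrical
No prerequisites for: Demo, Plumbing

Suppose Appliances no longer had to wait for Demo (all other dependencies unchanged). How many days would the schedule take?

Before: longest chain Plumbing→Inspection = 7+7 = 14, finish 14.
Without Demo→Appliances, Appliances's earliest start moves from 3 to 0.
The longest chain is now Plumbing→Inspection = 7+7 = 14, so the schedule takes 14 days.

14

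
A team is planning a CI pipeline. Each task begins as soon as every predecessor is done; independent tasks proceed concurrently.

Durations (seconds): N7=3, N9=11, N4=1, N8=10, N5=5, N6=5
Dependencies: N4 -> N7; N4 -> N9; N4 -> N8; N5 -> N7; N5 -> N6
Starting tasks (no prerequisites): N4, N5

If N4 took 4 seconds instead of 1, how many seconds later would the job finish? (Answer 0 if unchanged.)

Actual critical path: N4→N9 = 1+11 = 12 ⇒ 12 seconds.
N4 is on the critical path; changing it to 4 makes that path 15 seconds.
No other chain overtakes it, so the finish is 15 seconds.
Change in finish: 15 − 12 = +3 seconds.

3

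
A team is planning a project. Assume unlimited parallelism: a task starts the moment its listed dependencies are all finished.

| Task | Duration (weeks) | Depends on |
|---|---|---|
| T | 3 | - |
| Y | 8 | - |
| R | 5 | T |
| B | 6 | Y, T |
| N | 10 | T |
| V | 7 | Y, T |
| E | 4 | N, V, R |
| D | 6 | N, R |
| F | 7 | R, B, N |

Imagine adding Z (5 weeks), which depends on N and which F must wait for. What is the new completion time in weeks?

Originally the project takes 21 weeks.
With Z inserted, F now waits for max(R, B, N, Z).
New critical path: T→N→Z→F = 3+10+5+7 = 25 ⇒ 25 weeks.

25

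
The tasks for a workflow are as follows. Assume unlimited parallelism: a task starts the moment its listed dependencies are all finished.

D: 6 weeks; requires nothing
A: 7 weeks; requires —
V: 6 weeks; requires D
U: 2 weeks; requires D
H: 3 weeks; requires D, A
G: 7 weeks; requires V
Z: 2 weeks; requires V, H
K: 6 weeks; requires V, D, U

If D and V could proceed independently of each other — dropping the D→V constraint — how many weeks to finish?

14

Original critical path: D→V→G = 6+6+7 = 19 ⇒ 19 weeks.
Without D→V, V's earliest start moves from 6 to 0.
After: D→U→K = 6+2+6 = 14 → 14 weeks.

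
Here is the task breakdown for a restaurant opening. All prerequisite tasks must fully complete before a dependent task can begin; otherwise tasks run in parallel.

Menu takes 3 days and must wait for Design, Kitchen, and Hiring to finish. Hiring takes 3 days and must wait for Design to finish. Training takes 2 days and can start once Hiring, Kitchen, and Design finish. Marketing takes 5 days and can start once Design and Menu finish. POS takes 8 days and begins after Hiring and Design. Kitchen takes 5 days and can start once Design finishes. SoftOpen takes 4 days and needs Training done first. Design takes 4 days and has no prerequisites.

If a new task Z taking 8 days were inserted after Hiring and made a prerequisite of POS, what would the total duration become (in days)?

Originally the restaurant opening takes 17 days.
With Z inserted, POS now waits for max(Hiring, Design, Z).
New critical path: Design→Hiring→Z→POS = 4+3+8+8 = 23 ⇒ 23 days.

23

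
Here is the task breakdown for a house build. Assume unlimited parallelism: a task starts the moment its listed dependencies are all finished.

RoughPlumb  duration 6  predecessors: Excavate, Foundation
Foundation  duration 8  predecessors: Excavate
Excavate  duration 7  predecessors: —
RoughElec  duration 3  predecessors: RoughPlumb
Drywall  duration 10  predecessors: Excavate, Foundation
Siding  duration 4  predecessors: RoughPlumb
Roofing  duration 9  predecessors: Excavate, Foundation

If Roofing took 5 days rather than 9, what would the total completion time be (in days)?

The binding path is Excavate→Foundation→RoughPlumb→Siding = 7+8+6+4 = 25; finish at 25 days.
The longest path through Roofing is only 24 days, so Roofing has float 1.
The critical path is still Excavate→Foundation→RoughPlumb→Siding; finish is now 25 days.

25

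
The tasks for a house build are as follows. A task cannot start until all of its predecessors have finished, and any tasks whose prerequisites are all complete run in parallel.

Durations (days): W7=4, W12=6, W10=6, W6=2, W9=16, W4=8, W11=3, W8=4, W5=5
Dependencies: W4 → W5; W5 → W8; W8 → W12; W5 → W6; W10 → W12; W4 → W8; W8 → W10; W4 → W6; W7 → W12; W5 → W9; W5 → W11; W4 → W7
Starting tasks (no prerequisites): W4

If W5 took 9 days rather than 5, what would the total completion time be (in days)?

Baseline: W4→W5→W8→W10→W12 = 8+5+4+6+6 = 29 → 29 days.
W5 is on the critical path; changing it to 9 makes that path 33 days.
That remains the longest chain; total 33 days.

33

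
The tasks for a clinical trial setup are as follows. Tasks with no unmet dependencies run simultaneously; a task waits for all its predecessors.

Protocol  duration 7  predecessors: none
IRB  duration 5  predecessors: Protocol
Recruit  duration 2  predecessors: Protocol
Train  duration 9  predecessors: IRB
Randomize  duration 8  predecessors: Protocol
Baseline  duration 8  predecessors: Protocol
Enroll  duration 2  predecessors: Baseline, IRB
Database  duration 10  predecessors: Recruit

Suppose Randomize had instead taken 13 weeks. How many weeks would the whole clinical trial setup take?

21

As given, the longest chain is Protocol→IRB→Train = 7+5+9 = 21, so the finish is 21 weeks.
Randomize has 6 weeks of float (longest path through it is 15).
The critical path is still Protocol→IRB→Train; finish is now 21 weeks.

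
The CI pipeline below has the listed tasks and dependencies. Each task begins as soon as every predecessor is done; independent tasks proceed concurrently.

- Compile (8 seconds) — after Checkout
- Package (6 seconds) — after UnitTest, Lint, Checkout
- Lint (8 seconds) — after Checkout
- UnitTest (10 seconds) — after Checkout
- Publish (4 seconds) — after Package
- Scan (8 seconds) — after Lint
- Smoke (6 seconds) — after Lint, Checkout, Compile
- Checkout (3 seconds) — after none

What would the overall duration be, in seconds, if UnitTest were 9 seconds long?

22

Baseline: Checkout→UnitTest→Package→Publish = 3+10+6+4 = 23 → 23 seconds.
UnitTest is on the critical path; changing it to 9 makes that path 22 seconds.
That remains the longest chain; total 22 seconds.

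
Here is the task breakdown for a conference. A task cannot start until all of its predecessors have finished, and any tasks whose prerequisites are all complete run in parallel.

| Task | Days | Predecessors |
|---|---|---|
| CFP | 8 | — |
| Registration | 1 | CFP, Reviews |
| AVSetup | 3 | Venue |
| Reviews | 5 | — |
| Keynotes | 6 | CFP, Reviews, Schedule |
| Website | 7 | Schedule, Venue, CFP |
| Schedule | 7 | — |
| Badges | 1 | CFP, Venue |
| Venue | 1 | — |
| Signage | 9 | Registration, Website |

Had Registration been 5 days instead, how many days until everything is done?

As given, the longest chain is CFP→Website→Signage = 8+7+9 = 24, so the finish is 24 days.
Registration has 6 days of float (longest path through it is 18).
No other chain overtakes it, so the finish is 24 days.

24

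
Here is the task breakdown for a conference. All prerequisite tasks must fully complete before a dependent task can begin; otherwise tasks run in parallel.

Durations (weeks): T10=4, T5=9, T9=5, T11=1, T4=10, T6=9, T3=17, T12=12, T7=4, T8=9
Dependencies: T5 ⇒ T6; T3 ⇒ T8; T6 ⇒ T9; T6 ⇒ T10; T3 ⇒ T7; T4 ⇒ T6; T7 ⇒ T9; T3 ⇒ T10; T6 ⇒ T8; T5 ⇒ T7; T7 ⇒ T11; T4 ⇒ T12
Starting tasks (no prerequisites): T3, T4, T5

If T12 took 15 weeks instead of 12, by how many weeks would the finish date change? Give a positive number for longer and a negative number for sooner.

Critical path before the change: T4→T6→T8 = 10+9+9 = 28 giving 28 weeks.
T12 is off the critical path — its longest chain is 22 weeks, giving 6 of slack.
No other chain overtakes it, so the finish is 28 weeks.
Change in finish: 28 − 28 = +0 weeks.

0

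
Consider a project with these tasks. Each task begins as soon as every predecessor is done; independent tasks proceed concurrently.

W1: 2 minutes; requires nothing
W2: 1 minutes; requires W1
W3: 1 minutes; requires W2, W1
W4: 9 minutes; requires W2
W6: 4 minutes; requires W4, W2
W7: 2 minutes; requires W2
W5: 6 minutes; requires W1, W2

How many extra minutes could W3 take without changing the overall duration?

12

W1→W2→W4→W6 = 2+1+9+4 = 16 sets the makespan at 16 minutes.
Longest path through W3: 4 minutes (earliest finish 4, latest finish 16).
Float = 16 − 4 = 12.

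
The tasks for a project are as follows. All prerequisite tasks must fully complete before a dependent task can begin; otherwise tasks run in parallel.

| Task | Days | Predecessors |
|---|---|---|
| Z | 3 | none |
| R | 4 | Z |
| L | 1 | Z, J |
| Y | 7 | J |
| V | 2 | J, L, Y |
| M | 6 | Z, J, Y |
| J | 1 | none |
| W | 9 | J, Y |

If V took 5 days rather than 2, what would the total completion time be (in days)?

17

As given, the longest chain is J→Y→W = 1+7+9 = 17, so the finish is 17 days.
V has 7 days of float (longest path through it is 10).
The critical path is still J→Y→W; finish is now 17 days.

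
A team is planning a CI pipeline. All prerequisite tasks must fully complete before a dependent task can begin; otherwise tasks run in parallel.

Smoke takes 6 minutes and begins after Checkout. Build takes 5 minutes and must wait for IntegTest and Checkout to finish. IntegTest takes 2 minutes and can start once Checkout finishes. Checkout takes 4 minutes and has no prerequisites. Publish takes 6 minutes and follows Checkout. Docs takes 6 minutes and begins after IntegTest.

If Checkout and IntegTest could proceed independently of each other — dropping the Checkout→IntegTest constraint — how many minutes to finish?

Original critical path: Checkout→IntegTest→Docs = 4+2+6 = 12 ⇒ 12 minutes.
Without Checkout→IntegTest, IntegTest's earliest start moves from 4 to 0.
After: Checkout→Publish = 4+6 = 10 → 10 minutes.

10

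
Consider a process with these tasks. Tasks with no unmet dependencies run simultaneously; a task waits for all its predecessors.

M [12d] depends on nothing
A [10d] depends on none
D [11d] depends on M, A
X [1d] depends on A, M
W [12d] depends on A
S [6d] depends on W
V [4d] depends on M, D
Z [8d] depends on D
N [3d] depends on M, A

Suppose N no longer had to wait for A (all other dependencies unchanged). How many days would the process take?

31

Original critical path: M→D→Z = 12+11+8 = 31 ⇒ 31 days.
Dropping A→N doesn't change N's earliest start (12); another predecessor still binds.
After: M→D→Z = 12+11+8 = 31 → 31 days.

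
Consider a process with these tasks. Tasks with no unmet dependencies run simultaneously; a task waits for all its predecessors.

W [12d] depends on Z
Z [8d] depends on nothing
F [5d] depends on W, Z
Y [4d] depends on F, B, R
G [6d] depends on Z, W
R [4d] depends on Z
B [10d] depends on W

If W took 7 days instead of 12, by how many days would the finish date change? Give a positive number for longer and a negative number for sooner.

The binding path is Z→W→B→Y = 8+12+10+4 = 34; finish at 34 days.
W is on the critical path; changing it to 7 makes that path 29 days.
That remains the longest chain; total 29 days.
Change in finish: 29 − 34 = -5 days.

-5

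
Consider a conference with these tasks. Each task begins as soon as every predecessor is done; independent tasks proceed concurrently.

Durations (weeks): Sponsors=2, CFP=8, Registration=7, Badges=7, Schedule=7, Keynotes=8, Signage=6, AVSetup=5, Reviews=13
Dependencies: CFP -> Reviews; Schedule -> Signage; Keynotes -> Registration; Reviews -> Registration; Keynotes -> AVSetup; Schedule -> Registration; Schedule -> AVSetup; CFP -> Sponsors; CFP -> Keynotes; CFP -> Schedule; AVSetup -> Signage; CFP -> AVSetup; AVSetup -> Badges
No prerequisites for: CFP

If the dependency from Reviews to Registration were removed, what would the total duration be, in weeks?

28

With the dependency in place, CFP→Reviews→Registration = 8+13+7 = 28 sets the finish at 28 weeks.
Without Reviews→Registration, Registration's earliest start moves from 21 to 16.
After: CFP→Keynotes→AVSetup→Badges = 8+8+5+7 = 28 → 28 weeks.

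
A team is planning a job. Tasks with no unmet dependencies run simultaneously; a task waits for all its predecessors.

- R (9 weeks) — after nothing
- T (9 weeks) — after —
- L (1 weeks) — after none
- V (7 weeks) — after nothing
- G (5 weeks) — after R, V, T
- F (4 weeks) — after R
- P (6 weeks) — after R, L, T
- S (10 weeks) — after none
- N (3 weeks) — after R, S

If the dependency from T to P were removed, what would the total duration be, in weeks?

15

With the dependency in place, T→P = 9+6 = 15 sets the finish at 15 weeks.
Dropping T→P doesn't change P's earliest start (9); another predecessor still binds.
After: R→P = 9+6 = 15 → 15 weeks.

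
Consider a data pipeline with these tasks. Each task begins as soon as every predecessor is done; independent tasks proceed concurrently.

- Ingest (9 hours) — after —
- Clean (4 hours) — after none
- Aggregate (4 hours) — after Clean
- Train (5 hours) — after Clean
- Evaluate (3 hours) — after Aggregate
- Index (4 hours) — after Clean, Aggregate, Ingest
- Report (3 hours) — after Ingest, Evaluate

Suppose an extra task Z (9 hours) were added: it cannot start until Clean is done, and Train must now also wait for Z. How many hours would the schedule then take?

18

Originally the schedule takes 14 hours.
With Z inserted, Train now waits for max(Clean, Z).
New critical path: Clean→Z→Train = 4+9+5 = 18 ⇒ 18 hours.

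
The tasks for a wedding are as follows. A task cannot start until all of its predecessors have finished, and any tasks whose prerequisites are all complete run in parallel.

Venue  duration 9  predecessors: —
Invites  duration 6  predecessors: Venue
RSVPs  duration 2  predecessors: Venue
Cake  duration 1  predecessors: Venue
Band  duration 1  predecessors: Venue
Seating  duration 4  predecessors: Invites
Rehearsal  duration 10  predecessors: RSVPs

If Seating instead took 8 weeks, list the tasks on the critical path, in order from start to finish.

Venue, Invites, Seating

Actual critical path: Venue→RSVPs→Rehearsal = 9+2+10 = 21 ⇒ 21 weeks.
Seating has 2 weeks of float (longest path through it is 19).
Now Venue→Invites→Seating = 9+6+8 = 23 is longest, so the finish becomes 23 weeks.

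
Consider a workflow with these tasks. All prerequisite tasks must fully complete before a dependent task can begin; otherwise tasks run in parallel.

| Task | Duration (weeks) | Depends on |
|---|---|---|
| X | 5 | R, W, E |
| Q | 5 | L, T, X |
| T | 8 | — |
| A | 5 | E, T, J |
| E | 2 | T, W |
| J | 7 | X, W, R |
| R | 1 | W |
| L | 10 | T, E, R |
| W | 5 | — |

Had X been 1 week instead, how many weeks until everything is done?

Critical path before the change: T→E→X→J→A = 8+2+5+7+5 = 27 giving 27 weeks.
X lies on that path, so at 1 week the path becomes 23 weeks.
Now T→E→L→Q = 8+2+10+5 = 25 is longest, so the finish becomes 25 weeks.

25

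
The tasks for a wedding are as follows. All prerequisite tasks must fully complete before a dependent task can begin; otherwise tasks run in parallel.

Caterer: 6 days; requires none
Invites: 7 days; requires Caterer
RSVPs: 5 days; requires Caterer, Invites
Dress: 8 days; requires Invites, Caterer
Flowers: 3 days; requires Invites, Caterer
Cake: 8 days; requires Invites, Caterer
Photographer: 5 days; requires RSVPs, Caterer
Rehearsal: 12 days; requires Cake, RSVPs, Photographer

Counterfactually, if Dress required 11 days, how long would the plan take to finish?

As given, the longest chain is Caterer→Invites→RSVPs→Photographer→Rehearsal = 6+7+5+5+12 = 35, so the finish is 35 days.
The longest path through Dress is only 21 days, so Dress has float 14.
That remains the longest chain; total 35 days.

35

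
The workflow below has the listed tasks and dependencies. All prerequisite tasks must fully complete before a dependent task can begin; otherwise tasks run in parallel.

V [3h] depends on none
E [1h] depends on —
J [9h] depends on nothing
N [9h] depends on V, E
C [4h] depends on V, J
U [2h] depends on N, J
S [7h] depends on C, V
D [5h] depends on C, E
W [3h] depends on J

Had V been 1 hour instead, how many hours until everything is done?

Actual critical path: J→C→S = 9+4+7 = 20 ⇒ 20 hours.
V is off the critical path — its longest chain is 14 hours, giving 6 of slack.
That remains the longest chain; total 20 hours.

20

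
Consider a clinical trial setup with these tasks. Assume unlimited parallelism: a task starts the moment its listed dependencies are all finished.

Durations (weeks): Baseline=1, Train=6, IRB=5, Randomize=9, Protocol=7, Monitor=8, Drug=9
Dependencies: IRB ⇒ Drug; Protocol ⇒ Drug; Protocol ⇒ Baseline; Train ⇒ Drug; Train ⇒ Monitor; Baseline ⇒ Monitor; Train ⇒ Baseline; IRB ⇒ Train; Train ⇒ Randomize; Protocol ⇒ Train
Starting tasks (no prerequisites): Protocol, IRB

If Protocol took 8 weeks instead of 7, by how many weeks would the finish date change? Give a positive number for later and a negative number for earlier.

1

Baseline: Protocol→Train→Randomize = 7+6+9 = 22 → 22 weeks.
Protocol is on the critical path; changing it to 8 makes that path 23 weeks.
That remains the longest chain; total 23 weeks.
Change in finish: 23 − 22 = +1 weeks.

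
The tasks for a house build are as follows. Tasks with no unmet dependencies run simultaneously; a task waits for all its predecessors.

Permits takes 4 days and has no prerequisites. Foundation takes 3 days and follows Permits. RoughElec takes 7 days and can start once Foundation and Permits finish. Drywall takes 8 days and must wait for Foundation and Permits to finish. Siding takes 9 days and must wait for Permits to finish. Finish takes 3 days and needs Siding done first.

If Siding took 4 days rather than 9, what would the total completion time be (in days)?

As given, the longest chain is Permits→Siding→Finish = 4+9+3 = 16, so the finish is 16 days.
Siding is on the critical path; changing it to 4 makes that path 11 days.
New critical path: Permits→Foundation→Drywall = 4+3+8 = 15 ⇒ 15 days.

15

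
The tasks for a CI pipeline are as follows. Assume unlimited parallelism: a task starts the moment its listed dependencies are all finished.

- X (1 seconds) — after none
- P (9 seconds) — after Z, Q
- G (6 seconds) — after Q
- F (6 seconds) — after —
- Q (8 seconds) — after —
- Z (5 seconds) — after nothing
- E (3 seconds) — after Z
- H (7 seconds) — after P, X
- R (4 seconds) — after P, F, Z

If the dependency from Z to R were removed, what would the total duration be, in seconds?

24

With the dependency in place, Q→P→H = 8+9+7 = 24 sets the finish at 24 seconds.
Dropping Z→R doesn't change R's earliest start (17); another predecessor still binds.
The longest chain is now Q→P→H = 8+9+7 = 24, so the job takes 24 seconds.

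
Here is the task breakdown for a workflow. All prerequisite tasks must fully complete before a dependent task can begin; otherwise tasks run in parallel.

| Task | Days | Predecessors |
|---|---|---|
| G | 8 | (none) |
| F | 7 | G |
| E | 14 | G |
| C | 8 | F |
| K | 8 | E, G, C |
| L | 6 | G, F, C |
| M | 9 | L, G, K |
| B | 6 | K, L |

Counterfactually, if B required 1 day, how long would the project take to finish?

Baseline: G→F→C→K→M = 8+7+8+8+9 = 40 → 40 days.
B has 3 days of float (longest path through it is 37).
That remains the longest chain; total 40 days.

40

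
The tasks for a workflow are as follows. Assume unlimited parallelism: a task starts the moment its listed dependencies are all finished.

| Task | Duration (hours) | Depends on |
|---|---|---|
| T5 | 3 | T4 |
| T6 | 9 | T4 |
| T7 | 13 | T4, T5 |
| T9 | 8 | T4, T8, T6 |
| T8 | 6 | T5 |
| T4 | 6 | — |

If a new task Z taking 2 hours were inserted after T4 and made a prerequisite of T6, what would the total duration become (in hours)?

25

Originally the schedule takes 23 hours.
With Z inserted, T6 now waits for max(T4, Z).
New critical path: T4→Z→T6→T9 = 6+2+9+8 = 25 ⇒ 25 hours.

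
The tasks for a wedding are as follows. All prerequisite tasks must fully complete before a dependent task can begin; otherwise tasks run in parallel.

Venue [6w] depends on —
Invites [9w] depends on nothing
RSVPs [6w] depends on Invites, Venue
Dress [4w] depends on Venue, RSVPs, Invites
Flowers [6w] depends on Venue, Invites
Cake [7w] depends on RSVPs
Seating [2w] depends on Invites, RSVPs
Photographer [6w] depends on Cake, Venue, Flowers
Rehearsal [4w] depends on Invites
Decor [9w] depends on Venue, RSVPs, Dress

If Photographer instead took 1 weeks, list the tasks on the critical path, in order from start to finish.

Critical path before the change: Invites→RSVPs→Cake→Photographer = 9+6+7+6 = 28 giving 28 weeks.
Photographer is on the critical path; changing it to 1 makes that path 23 weeks.
Now Invites→RSVPs→Dress→Decor = 9+6+4+9 = 28 is longest, so the finish becomes 28 weeks.

Invites, RSVPs, Dress, Decor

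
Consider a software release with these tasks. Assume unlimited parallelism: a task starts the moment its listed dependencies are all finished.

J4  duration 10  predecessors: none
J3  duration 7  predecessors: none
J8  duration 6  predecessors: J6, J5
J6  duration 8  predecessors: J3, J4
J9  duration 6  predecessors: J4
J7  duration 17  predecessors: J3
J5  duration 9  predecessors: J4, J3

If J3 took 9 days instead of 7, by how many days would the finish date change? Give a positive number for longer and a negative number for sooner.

The binding path is J4→J5→J8 = 10+9+6 = 25; finish at 25 days.
J3 has 1 day of float (longest path through it is 24).
Now J3→J7 = 9+17 = 26 is longest, so the finish becomes 26 days.
Change in finish: 26 − 25 = +1 days.

1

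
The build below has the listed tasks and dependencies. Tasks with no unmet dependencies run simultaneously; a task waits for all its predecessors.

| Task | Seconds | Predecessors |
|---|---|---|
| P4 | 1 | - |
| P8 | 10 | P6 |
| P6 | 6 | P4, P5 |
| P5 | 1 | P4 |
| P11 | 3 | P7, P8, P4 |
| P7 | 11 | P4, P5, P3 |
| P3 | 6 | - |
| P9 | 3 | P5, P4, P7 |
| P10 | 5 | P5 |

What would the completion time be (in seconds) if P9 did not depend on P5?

Original critical path: P4→P5→P6→P8→P11 = 1+1+6+10+3 = 21 ⇒ 21 seconds.
Dropping P5→P9 doesn't change P9's earliest start (17); another predecessor still binds.
After: P4→P5→P6→P8→P11 = 1+1+6+10+3 = 21 → 21 seconds.

21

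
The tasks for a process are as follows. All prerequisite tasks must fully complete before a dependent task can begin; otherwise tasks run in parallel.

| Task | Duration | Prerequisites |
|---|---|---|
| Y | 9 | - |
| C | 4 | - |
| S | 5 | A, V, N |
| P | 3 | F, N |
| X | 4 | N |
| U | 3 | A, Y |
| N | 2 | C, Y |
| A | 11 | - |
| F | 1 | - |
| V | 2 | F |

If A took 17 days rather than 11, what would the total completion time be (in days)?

Actual critical path: A→S = 11+5 = 16 ⇒ 16 days.
A lies on that path, so at 17 days the path becomes 22 days.
No other chain overtakes it, so the finish is 22 days.

22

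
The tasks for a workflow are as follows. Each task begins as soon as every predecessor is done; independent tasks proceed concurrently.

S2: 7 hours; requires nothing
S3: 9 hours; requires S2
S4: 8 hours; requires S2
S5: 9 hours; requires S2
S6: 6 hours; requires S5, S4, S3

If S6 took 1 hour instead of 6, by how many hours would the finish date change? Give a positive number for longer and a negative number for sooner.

-5

As given, the longest chain is S2→S3→S6 = 7+9+6 = 22, so the finish is 22 hours.
Since S6 is critical, the -5 change carries straight to that chain (now 17 hours).
The critical path is still S2→S3→S6; finish is now 17 hours.
Change in finish: 17 − 22 = -5 hours.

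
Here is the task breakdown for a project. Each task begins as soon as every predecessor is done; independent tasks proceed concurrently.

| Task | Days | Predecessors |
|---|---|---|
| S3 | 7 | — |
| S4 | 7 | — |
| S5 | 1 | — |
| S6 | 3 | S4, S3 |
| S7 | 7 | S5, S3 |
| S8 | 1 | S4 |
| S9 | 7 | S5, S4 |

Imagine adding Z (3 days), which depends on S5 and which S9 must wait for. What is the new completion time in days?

14

Originally the job takes 14 days.
With Z inserted, S9 now waits for max(S5, S4, Z).
New critical path: S3→S7 = 7+7 = 14 ⇒ 14 days.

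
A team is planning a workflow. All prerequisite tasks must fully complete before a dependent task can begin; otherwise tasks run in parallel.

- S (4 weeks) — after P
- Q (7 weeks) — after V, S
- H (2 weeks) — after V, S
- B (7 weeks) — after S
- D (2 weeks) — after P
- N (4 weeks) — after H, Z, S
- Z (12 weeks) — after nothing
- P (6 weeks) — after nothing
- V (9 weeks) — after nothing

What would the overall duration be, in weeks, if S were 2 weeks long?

The binding path is P→S→B = 6+4+7 = 17; finish at 17 weeks.
S lies on that path, so at 2 weeks the path becomes 15 weeks.
New critical path: Z→N = 12+4 = 16 ⇒ 16 weeks.

16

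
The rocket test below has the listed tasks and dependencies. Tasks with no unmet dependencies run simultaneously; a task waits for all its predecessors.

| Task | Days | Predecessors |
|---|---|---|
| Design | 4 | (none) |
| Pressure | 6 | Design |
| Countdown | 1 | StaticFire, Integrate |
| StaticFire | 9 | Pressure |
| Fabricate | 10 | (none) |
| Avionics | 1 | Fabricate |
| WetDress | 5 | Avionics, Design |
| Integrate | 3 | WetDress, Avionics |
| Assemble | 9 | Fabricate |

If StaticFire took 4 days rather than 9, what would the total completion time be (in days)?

The binding path is Design→Pressure→StaticFire→Countdown = 4+6+9+1 = 20; finish at 20 days.
StaticFire is on the critical path; changing it to 4 makes that path 15 days.
Now Fabricate→Avionics→WetDress→Integrate→Countdown = 10+1+5+3+1 = 20 is longest, so the finish becomes 20 days.

20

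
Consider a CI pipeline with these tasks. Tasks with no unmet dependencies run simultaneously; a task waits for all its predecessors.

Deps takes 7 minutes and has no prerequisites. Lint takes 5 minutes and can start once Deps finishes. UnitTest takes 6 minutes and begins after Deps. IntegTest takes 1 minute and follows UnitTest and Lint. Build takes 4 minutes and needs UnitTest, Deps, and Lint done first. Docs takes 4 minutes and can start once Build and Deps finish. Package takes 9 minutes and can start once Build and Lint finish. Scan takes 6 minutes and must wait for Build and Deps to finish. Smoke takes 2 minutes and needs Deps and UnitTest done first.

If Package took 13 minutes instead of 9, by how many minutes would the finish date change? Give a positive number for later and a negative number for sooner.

As given, the longest chain is Deps→UnitTest→Build→Package = 7+6+4+9 = 26, so the finish is 26 minutes.
Package is on the critical path; changing it to 13 makes that path 30 minutes.
No other chain overtakes it, so the finish is 30 minutes.
Change in finish: 30 − 26 = +4 minutes.

4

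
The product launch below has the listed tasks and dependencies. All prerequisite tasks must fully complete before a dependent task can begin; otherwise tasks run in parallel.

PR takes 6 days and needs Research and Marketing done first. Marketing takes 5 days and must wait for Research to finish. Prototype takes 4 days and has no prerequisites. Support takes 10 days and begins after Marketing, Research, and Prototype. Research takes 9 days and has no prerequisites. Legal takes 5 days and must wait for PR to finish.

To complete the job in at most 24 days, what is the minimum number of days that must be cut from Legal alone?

1

Current finish: 25 days; target: 24.
Legal is on every critical path, so each day cut from Legal cuts the finish by one (this holds down to a finish of 24).
Need 25 − 24 = 1 day off Legal → Legal becomes 4 days, finish becomes 24.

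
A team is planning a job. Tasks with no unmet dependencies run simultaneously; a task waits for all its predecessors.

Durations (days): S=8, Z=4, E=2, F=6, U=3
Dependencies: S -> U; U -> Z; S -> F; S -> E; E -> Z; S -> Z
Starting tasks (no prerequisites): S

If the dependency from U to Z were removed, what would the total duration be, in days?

With the dependency in place, S→U→Z = 8+3+4 = 15 sets the finish at 15 days.
Without U→Z, Z's earliest start moves from 11 to 10.
The longest chain is now S→F = 8+6 = 14, so the job takes 14 days.

14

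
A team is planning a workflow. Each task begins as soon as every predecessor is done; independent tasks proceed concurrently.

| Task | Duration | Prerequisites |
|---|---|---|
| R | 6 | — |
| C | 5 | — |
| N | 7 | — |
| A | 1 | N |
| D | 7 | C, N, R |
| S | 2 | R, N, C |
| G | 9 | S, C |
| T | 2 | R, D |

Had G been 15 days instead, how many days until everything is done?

24

Baseline: N→S→G = 7+2+9 = 18 → 18 days.
G lies on that path, so at 15 days the path becomes 24 days.
The critical path is still N→S→G; finish is now 24 days.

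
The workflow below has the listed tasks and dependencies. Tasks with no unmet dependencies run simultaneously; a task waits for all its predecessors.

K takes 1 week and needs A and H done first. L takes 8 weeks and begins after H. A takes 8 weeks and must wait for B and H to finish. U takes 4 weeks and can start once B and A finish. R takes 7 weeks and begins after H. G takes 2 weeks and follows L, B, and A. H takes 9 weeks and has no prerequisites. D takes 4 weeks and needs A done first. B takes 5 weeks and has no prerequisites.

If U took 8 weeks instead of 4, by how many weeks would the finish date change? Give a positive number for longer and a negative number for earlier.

Critical path before the change: H→A→U = 9+8+4 = 21 giving 21 weeks.
U lies on that path, so at 8 weeks the path becomes 25 weeks.
That remains the longest chain; total 25 weeks.
Change in finish: 25 − 21 = +4 weeks.

4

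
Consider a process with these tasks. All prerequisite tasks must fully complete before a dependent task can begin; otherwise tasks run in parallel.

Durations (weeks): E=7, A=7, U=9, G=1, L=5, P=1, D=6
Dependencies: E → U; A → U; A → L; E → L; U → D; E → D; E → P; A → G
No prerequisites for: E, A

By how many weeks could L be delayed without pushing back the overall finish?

10

Critical path: E→U→D = 7+9+6 = 22, so the finish is 22 weeks.
L finishes as early as 12 and must finish by 22.
Slack of L = 17 − 7 = 10 weeks.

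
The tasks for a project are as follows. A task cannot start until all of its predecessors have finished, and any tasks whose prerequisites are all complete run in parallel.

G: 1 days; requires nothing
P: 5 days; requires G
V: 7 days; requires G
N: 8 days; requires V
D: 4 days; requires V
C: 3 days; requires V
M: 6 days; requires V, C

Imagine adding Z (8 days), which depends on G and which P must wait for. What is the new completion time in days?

Originally the project takes 17 days.
With Z inserted, P now waits for max(G, Z).
New critical path: G→V→C→M = 1+7+3+6 = 17 ⇒ 17 days.

17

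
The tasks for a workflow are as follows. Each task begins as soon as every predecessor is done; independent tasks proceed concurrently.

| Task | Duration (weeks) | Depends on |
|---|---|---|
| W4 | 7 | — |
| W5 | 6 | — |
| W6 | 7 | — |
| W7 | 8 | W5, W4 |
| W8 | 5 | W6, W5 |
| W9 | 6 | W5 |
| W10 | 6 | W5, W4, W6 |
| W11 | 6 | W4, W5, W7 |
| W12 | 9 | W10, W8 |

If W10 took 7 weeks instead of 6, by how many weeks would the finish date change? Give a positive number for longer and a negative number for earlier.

Baseline: W4→W10→W12 = 7+6+9 = 22 → 22 weeks.
W10 is on the critical path; changing it to 7 makes that path 23 weeks.
That remains the longest chain; total 23 weeks.
Change in finish: 23 − 22 = +1 weeks.

1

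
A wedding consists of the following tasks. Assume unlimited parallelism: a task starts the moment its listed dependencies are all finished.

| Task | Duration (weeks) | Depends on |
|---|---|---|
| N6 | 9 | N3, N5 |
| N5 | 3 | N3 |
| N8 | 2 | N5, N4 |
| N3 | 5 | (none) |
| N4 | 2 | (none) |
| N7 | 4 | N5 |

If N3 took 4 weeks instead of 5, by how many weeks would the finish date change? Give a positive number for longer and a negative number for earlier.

The binding path is N3→N5→N6 = 5+3+9 = 17; finish at 17 weeks.
Since N3 is critical, the -1 change carries straight to that chain (now 16 weeks).
That remains the longest chain; total 16 weeks.
Change in finish: 16 − 17 = -1 weeks.

-1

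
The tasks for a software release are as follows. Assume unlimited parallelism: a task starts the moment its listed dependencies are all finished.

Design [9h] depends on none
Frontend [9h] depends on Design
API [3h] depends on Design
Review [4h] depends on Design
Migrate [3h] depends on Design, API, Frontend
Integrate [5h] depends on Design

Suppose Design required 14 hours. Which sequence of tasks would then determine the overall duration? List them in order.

Design, Frontend, Migrate

The binding path is Design→Frontend→Migrate = 9+9+3 = 21; finish at 21 hours.
Design lies on that path, so at 14 hours the path becomes 26 hours.
No other chain overtakes it, so the finish is 26 hours.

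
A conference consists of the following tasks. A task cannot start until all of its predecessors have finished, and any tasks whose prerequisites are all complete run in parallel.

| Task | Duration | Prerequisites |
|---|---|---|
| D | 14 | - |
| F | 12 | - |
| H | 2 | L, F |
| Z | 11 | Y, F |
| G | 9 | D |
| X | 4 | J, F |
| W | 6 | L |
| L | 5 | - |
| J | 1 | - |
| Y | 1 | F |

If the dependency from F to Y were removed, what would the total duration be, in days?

With the dependency in place, F→Y→Z = 12+1+11 = 24 sets the finish at 24 days.
Without F→Y, Y's earliest start moves from 12 to 0.
After: F→Z = 12+11 = 23 → 23 days.

23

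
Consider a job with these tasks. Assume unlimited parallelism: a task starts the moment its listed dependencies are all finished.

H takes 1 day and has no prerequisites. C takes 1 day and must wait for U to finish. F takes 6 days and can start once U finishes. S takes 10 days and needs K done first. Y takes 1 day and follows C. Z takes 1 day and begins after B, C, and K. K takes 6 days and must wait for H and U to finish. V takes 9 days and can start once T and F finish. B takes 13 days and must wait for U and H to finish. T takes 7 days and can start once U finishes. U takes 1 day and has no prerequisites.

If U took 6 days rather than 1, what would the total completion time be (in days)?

22

Baseline: U→K→S = 1+6+10 = 17 → 17 days.
U lies on that path, so at 6 days the path becomes 22 days.
That remains the longest chain; total 22 days.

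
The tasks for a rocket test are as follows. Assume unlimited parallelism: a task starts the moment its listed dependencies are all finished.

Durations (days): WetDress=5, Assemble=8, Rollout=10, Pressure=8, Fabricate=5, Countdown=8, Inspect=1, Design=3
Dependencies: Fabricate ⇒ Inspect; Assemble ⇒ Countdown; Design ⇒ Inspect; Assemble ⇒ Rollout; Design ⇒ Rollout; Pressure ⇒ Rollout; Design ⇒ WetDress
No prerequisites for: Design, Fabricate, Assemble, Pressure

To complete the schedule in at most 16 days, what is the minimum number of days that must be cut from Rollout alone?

2

Current finish: 18 days; target: 16.
Rollout is on every critical path, so each day cut from Rollout cuts the finish by one (this holds down to a finish of 16).
Need 18 − 16 = 2 days off Rollout → Rollout becomes 8 days, finish becomes 16.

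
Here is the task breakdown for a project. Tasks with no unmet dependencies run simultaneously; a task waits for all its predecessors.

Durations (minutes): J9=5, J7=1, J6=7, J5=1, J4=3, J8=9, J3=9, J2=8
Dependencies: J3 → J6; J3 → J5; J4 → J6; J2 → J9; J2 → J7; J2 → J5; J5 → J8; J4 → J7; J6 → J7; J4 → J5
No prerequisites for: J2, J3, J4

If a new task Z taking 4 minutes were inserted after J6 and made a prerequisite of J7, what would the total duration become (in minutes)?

Originally the project takes 19 minutes.
With Z inserted, J7 now waits for max(J2, J6, J4, Z).
New critical path: J3→J6→Z→J7 = 9+7+4+1 = 21 ⇒ 21 minutes.

21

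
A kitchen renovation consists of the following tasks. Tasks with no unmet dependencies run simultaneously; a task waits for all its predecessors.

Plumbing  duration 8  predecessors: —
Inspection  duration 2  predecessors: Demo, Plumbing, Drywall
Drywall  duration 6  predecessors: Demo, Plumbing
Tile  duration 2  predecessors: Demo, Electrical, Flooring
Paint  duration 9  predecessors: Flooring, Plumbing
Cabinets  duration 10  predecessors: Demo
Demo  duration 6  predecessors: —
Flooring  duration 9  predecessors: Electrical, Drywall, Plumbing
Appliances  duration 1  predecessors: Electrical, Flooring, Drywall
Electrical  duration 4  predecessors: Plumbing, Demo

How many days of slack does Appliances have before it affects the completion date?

Critical path: Plumbing→Drywall→Flooring→Paint = 8+6+9+9 = 32, so the finish is 32 days.
Longest path through Appliances: 24 days (earliest finish 24, latest finish 32).
Slack of Appliances = 31 − 23 = 8 days.

8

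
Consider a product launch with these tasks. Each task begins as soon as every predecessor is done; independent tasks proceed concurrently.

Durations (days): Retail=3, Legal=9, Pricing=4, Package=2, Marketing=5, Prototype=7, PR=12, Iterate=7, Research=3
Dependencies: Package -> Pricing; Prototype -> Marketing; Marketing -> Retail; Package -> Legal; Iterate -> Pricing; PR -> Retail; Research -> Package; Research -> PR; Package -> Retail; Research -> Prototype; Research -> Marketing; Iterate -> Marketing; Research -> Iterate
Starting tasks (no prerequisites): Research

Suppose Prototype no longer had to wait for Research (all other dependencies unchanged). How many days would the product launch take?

18

With the dependency in place, Research→Prototype→Marketing→Retail = 3+7+5+3 = 18 sets the finish at 18 days.
Without Research→Prototype, Prototype's earliest start moves from 3 to 0.
New critical path: Research→Iterate→Marketing→Retail = 3+7+5+3 = 18 ⇒ 18 days.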